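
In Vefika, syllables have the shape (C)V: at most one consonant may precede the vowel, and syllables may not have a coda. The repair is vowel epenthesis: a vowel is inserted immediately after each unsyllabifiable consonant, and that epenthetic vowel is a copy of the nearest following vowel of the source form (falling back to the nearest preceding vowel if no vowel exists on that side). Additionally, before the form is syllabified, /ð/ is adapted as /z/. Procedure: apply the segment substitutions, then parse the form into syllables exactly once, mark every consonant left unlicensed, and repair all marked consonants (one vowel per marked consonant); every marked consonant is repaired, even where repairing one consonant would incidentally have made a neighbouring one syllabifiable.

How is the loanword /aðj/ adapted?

azaja

Substitution: /ð/ → /z/, giving /azj/.
The consonants /z/, /j/ cannot be parsed into a legal (C)V syllable (no codas are permitted; onsets are limited to one consonant).
Each unlicensed consonant becomes the onset of a new syllable: /z/ → /za/, /j/ → /ja/.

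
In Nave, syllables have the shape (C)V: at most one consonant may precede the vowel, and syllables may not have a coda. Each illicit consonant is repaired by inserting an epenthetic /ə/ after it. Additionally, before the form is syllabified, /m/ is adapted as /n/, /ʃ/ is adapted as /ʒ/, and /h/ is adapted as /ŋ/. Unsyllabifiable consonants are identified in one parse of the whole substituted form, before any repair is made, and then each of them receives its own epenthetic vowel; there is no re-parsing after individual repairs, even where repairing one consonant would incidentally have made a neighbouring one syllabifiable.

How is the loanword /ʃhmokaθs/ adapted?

Substitution: /ʃ/ → /ʒ/, /h/ → /ŋ/, /m/ → /n/, giving /ʒŋnokaθs/.
The consonants /ʒ/, /ŋ/, /θ/, /s/ cannot be parsed into a legal (C)V syllable (no codas are permitted; onsets are limited to one consonant).
Each unlicensed consonant becomes the onset of a new syllable: /ʒ/ → /ʒə/, /ŋ/ → /ŋə/, /θ/ → /θə/, /s/ → /sə/.

ʒəŋənokaθəsə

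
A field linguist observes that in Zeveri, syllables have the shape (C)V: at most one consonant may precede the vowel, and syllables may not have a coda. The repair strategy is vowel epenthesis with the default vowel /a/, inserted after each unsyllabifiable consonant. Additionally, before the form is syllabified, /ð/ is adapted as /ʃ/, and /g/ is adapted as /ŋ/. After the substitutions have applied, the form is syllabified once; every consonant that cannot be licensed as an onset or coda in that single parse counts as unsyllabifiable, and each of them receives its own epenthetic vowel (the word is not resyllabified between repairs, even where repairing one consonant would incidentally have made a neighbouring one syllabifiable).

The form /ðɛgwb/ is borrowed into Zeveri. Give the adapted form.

Substitution: /ð/ → /ʃ/, /g/ → /ŋ/, giving /ʃɛŋwb/.
Syllabifying with onset maximization leaves /ŋ/, /w/, /b/ stranded (no codas are permitted; onsets are limited to one consonant).
Inserting the epenthetic vowel yields /ŋ/ → /ŋa/, /w/ → /wa/, /b/ → /ba/.

ʃɛŋawaba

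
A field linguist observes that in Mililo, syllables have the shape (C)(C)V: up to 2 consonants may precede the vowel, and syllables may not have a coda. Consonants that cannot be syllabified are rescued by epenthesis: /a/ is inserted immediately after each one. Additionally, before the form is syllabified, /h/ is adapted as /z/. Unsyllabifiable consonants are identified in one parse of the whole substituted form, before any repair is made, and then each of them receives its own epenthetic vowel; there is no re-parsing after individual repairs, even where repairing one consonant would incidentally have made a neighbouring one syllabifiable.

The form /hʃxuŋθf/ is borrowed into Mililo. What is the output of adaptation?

zaʃxuŋaθafa

Substitution: /h/ → /z/, giving /zʃxuŋθf/.
Syllabifying with onset maximization leaves /z/, /ŋ/, /θ/, /f/ stranded (no codas are permitted; onsets may contain at most 2 consonants).
Each unlicensed consonant becomes the onset of a new syllable: /z/ → /za/, /ŋ/ → /ŋa/, /θ/ → /θa/, /f/ → /fa/.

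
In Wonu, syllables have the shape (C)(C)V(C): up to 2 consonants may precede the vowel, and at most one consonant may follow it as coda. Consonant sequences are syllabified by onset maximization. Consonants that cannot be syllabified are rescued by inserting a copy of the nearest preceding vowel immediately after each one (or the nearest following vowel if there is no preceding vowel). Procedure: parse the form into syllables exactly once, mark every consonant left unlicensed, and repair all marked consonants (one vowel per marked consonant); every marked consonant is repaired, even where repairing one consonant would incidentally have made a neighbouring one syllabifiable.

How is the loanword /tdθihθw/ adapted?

tidθihθiwi

The consonants /t/, /θ/, /w/ cannot be parsed into a legal (C)(C)V(C) syllable (at most one coda consonant is licensed; onsets may contain at most 2 consonants).
Each unlicensed consonant becomes the onset of a new syllable: /t/ → /ti/, /θ/ → /θi/, /w/ → /wi/.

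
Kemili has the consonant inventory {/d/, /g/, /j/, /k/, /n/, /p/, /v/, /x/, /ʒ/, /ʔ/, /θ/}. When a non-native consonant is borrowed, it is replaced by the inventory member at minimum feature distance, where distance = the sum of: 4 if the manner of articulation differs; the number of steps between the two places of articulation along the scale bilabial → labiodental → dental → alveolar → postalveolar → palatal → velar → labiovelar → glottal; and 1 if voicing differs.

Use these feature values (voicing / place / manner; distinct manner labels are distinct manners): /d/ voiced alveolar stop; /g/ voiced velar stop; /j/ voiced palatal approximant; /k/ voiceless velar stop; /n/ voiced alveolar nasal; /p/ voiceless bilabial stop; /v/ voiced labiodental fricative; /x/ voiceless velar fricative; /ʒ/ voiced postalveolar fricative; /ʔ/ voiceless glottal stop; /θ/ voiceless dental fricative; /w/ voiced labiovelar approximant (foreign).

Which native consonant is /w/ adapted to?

/j/ is closest: same manner (approximant), place distance 2 (labiovelar→palatal), same voicing; total 2. Next closest is /g/ at distance 5.

j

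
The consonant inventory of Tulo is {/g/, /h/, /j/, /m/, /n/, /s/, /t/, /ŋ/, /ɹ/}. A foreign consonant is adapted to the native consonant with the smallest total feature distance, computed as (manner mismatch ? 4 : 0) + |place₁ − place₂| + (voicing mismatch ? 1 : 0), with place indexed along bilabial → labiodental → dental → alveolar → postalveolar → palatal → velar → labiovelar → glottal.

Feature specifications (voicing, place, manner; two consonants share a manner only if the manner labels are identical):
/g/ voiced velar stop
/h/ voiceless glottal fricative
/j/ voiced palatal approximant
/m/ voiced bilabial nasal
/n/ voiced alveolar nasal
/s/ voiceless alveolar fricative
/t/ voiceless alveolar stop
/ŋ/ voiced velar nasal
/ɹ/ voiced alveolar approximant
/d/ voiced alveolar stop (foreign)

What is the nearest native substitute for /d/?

/t/ is closest: same manner (stop), place distance 0 (alveolar→alveolar), voicing differs (+1); total 1. Next closest is /g/ at distance 3.

t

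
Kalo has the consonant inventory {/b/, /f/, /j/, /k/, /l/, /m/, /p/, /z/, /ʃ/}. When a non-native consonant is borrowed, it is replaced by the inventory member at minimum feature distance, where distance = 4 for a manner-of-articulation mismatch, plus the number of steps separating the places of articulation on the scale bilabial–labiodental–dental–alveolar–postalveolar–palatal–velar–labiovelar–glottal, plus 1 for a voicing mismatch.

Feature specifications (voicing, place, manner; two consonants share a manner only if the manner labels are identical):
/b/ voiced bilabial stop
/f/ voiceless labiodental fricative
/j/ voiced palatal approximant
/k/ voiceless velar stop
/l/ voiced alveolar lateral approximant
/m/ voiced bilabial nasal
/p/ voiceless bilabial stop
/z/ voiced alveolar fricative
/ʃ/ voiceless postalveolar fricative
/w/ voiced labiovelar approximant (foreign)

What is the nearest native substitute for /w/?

/j/ is closest: same manner (approximant), place distance 2 (labiovelar→palatal), same voicing; total 2. Next closest is /k/ at distance 6.

j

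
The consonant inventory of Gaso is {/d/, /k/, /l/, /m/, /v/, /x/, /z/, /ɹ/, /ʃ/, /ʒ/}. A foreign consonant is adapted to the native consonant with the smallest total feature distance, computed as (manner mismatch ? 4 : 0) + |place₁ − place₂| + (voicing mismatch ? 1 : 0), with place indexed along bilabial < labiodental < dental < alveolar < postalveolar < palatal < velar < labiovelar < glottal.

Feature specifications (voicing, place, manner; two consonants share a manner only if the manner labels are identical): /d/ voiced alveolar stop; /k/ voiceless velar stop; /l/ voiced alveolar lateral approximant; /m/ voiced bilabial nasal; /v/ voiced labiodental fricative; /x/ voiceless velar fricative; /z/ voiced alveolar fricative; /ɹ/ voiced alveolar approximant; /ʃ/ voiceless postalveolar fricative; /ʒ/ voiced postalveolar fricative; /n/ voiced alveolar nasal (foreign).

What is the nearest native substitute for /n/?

m

/m/ is closest: same manner (nasal), place distance 3 (alveolar→bilabial), same voicing; total 3. Next closest is /d/ at distance 4.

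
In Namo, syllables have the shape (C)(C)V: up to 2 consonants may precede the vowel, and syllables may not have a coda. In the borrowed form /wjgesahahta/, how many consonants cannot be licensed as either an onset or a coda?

1

Syllabifying with onset maximization leaves /w/ stranded (no codas are permitted; onsets may contain at most 2 consonants).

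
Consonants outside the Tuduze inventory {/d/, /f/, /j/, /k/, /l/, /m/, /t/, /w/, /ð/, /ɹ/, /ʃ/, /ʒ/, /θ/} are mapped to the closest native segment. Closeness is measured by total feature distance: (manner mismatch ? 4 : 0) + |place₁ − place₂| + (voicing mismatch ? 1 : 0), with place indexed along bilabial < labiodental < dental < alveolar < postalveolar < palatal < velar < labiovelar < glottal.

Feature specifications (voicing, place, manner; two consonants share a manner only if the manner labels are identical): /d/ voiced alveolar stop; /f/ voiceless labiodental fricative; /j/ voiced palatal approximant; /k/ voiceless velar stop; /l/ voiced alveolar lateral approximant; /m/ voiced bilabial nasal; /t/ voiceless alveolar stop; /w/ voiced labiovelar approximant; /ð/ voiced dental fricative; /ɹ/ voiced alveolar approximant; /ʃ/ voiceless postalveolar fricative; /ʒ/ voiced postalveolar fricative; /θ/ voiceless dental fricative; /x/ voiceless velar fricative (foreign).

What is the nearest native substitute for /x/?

ʃ

/ʃ/ is closest: same manner (fricative), place distance 2 (velar→postalveolar), same voicing; total 2. Next closest is /ʒ/ at distance 3.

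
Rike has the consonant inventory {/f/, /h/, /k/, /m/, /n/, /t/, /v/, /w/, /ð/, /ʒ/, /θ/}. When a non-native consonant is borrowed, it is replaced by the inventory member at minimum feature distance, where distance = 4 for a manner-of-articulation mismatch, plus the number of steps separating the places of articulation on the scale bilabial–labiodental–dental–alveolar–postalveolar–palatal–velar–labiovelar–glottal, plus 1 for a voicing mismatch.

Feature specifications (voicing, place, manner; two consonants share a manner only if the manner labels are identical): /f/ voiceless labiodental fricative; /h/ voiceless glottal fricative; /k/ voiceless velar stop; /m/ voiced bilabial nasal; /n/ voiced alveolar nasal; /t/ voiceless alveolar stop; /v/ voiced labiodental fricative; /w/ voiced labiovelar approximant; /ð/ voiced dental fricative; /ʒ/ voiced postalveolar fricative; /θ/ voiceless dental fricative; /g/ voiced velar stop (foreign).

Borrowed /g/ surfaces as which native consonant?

/k/ is closest: same manner (stop), place distance 0 (velar→velar), voicing differs (+1); total 1. Next closest is /t/ at distance 4.

k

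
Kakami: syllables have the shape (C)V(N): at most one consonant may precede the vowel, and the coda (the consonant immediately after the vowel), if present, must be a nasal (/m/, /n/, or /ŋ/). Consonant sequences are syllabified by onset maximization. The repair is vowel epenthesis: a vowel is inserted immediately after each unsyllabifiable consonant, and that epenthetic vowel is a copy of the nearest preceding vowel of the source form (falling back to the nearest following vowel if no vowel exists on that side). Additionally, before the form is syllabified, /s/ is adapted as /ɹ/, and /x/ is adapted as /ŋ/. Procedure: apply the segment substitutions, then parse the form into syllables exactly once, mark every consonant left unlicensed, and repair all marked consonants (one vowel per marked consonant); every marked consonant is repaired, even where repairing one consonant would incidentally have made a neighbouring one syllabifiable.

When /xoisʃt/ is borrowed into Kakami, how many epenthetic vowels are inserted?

3

After substitution the input is /ŋoiɹʃt/.
The unsyllabifiable consonants are /ɹ/, /ʃ/, /t/; each receives one epenthetic vowel.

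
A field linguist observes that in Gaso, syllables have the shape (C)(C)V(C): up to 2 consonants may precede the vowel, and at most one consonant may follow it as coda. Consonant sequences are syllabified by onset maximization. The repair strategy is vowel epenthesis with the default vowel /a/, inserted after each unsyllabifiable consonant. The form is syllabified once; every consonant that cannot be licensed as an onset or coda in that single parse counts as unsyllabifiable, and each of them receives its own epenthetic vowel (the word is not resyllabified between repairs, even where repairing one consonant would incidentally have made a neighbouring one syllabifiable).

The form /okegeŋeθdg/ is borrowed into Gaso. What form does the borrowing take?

okegeŋeθdaga

Syllabifying with onset maximization leaves /d/, /g/ stranded (at most one coda consonant is licensed; onsets may contain at most 2 consonants).
Each unlicensed consonant becomes the onset of a new syllable: /d/ → /da/, /g/ → /ga/.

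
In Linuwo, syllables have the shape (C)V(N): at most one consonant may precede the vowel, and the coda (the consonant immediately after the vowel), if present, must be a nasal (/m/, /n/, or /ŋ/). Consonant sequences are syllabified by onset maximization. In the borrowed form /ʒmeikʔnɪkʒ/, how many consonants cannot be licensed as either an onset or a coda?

5

Syllabifying with onset maximization leaves /ʒ/, /k/, /ʔ/, /k/, /ʒ/ stranded (only a nasal (/m/, /n/, or /ŋ/) is licensed in coda position; onsets are limited to one consonant).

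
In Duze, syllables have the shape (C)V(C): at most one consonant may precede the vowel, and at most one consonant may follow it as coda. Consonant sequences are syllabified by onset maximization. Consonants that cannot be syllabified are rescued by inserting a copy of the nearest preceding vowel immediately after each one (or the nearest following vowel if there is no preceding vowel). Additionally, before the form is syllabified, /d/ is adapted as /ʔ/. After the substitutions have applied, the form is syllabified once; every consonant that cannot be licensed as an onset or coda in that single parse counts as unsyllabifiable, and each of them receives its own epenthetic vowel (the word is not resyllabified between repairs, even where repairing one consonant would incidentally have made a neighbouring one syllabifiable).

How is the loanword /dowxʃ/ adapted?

Substitution: /d/ → /ʔ/, giving /ʔowxʃ/.
The consonants /x/, /ʃ/ cannot be parsed into a legal (C)V(C) syllable (at most one coda consonant is licensed; onsets are limited to one consonant).
Epenthesis after each stranded consonant: /x/ → /xo/, /ʃ/ → /ʃo/.

ʔowxoʃo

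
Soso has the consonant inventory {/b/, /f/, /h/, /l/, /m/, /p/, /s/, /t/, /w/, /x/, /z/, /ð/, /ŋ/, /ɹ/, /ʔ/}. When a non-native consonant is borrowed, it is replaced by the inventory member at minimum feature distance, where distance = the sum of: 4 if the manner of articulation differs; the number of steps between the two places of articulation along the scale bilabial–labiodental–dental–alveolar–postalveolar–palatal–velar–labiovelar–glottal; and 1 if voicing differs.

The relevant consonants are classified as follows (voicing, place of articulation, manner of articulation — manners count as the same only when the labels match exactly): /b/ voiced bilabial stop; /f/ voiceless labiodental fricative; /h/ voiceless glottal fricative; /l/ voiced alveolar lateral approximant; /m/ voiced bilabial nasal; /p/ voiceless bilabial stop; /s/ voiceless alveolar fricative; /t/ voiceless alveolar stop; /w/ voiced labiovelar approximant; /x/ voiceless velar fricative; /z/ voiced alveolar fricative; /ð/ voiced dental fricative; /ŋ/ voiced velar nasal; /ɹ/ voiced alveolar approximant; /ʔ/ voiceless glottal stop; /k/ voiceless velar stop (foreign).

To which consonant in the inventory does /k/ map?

ʔ

/ʔ/ is closest: same manner (stop), place distance 2 (velar→glottal), same voicing; total 2. Next closest is /t/ at distance 3.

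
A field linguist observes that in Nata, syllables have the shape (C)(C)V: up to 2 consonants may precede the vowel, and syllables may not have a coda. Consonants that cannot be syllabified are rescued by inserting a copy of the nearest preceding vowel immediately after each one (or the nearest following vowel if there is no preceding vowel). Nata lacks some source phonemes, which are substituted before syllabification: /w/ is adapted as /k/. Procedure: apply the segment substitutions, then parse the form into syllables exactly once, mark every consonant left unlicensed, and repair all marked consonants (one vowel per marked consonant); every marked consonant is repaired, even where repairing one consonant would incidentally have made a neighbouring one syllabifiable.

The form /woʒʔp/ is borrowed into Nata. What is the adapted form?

koʒoʔopo

Substitution: /w/ → /k/, giving /koʒʔp/.
The consonants /ʒ/, /ʔ/, /p/ cannot be parsed into a legal (C)(C)V syllable (no codas are permitted; onsets may contain at most 2 consonants).
Inserting the epenthetic vowel yields /ʒ/ → /ʒo/, /ʔ/ → /ʔo/, /p/ → /po/.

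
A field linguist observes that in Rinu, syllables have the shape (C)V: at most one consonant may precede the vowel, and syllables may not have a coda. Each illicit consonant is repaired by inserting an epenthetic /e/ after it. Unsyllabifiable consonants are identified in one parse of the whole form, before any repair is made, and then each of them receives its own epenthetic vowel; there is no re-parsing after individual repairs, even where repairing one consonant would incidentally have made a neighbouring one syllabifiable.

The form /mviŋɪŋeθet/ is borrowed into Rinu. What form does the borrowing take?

The consonants /m/, /t/ cannot be parsed into a legal (C)V syllable (no codas are permitted; onsets are limited to one consonant).
Epenthesis after each stranded consonant: /m/ → /me/, /t/ → /te/.

meviŋɪŋeθete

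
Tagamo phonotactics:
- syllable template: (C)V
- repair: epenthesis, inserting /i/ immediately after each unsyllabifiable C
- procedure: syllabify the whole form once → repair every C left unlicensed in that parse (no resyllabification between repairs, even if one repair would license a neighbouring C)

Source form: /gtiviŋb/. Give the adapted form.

gitiviŋibi

The consonants /g/, /ŋ/, /b/ cannot be parsed into a legal (C)V syllable (no codas are permitted; onsets are limited to one consonant).
Each unlicensed consonant becomes the onset of a new syllable: /g/ → /gi/, /ŋ/ → /ŋi/, /b/ → /bi/.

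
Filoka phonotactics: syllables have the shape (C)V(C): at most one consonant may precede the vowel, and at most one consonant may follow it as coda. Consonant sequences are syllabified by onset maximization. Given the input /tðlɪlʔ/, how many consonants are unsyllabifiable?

The consonants /t/, /ð/, /ʔ/ cannot be parsed into a legal (C)V(C) syllable (at most one coda consonant is licensed; onsets are limited to one consonant).

3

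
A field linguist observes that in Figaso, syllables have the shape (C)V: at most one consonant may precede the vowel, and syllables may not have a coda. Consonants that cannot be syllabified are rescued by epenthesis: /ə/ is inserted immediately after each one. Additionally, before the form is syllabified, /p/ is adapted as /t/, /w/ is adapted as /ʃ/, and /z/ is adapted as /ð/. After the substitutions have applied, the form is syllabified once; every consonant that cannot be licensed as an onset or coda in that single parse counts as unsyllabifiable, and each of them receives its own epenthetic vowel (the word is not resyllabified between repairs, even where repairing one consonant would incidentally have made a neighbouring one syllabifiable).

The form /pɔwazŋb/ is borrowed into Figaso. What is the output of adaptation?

tɔʃaðəŋəbə

Substitution: /p/ → /t/, /w/ → /ʃ/, /z/ → /ð/, giving /tɔʃaðŋb/.
Under (C)V, the unsyllabifiable consonants are /ð/, /ŋ/, /b/ (no codas are permitted; onsets are limited to one consonant).
Epenthesis after each stranded consonant: /ð/ → /ðə/, /ŋ/ → /ŋə/, /b/ → /bə/.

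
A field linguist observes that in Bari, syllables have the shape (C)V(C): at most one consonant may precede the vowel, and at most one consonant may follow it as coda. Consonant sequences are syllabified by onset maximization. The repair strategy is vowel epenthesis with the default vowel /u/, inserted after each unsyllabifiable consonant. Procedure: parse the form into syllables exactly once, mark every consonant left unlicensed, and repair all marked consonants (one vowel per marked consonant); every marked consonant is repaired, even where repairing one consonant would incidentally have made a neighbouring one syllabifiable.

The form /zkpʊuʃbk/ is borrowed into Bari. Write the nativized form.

The consonants /z/, /k/, /b/, /k/ cannot be parsed into a legal (C)V(C) syllable (at most one coda consonant is licensed; onsets are limited to one consonant).
Each unlicensed consonant becomes the onset of a new syllable: /z/ → /zu/, /k/ → /ku/, /b/ → /bu/, /k/ → /ku/.

zukupʊuʃbuku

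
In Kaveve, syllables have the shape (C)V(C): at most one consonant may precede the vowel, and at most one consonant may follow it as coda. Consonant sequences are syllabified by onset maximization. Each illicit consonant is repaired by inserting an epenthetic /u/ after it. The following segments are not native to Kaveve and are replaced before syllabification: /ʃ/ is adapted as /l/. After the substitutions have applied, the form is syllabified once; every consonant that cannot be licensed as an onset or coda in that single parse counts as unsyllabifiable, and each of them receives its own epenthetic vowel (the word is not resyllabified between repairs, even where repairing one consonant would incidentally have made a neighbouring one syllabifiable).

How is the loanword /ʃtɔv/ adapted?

Substitution: /ʃ/ → /l/, giving /ltɔv/.
The consonants /l/ cannot be parsed into a legal (C)V(C) syllable (at most one coda consonant is licensed; onsets are limited to one consonant).
Each unlicensed consonant becomes the onset of a new syllable: /l/ → /lu/.

lutɔv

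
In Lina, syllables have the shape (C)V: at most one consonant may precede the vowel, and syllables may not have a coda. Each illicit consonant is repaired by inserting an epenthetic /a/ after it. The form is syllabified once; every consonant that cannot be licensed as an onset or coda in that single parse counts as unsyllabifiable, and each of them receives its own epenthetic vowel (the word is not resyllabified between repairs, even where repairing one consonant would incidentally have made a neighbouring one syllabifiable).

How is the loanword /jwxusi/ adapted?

Syllabifying with onset maximization leaves /j/, /w/ stranded (no codas are permitted; onsets are limited to one consonant).
Inserting the epenthetic vowel yields /j/ → /ja/, /w/ → /wa/.

jawaxusi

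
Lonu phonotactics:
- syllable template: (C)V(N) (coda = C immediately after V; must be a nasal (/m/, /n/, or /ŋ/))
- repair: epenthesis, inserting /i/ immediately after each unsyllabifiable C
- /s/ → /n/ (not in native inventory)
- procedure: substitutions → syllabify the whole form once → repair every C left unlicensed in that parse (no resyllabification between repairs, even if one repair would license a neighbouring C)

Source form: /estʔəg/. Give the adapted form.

entiʔəgi

Substitution: /s/ → /n/, giving /entʔəg/.
The consonants /t/, /g/ cannot be parsed into a legal (C)V(N) syllable (only a nasal (/m/, /n/, or /ŋ/) is licensed in coda position; onsets are limited to one consonant).
Epenthesis after each stranded consonant: /t/ → /ti/, /g/ → /gi/.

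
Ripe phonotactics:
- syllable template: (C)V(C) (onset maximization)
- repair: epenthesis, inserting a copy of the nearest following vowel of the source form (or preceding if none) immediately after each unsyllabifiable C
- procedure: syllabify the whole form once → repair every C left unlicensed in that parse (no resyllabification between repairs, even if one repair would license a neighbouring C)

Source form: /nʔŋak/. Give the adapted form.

naʔaŋak

Syllabifying with onset maximization leaves /n/, /ʔ/ stranded (at most one coda consonant is licensed; onsets are limited to one consonant).
Epenthesis after each stranded consonant: /n/ → /na/, /ʔ/ → /ʔa/.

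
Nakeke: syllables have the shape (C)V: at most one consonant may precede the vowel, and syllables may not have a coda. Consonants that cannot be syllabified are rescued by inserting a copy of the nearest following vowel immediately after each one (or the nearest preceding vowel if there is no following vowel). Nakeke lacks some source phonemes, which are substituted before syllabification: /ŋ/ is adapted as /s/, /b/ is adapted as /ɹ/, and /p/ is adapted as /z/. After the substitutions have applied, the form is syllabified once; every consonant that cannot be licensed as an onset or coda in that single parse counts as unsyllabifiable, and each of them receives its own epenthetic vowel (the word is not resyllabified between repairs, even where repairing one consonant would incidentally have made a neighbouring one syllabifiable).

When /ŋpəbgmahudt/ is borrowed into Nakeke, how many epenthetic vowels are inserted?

After substitution the input is /szəɹgmahudt/.
The unsyllabifiable consonants are /s/, /ɹ/, /g/, /d/, /t/; each receives one epenthetic vowel.

5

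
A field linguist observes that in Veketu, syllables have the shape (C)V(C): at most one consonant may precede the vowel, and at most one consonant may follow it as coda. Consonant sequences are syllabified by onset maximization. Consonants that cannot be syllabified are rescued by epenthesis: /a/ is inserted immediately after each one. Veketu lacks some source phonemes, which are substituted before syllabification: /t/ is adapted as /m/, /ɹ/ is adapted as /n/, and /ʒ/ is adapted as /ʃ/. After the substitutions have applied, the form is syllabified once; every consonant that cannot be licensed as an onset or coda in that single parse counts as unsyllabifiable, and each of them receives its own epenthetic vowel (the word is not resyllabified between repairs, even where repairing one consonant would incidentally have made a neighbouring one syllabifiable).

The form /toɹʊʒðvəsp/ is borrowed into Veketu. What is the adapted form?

Substitution: /t/ → /m/, /ɹ/ → /n/, /ʒ/ → /ʃ/, giving /monʊʃðvəsp/.
Syllabifying with onset maximization leaves /ð/, /p/ stranded (at most one coda consonant is licensed; onsets are limited to one consonant).
Inserting the epenthetic vowel yields /ð/ → /ða/, /p/ → /pa/.

monʊʃðavəspa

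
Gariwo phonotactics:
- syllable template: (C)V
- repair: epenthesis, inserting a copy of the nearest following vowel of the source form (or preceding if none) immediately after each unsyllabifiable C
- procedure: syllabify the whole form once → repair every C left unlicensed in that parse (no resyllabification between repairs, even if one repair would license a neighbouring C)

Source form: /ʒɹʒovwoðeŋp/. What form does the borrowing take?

Syllabifying with onset maximization leaves /ʒ/, /ɹ/, /v/, /ŋ/, /p/ stranded (no codas are permitted; onsets are limited to one consonant).
Each unlicensed consonant becomes the onset of a new syllable: /ʒ/ → /ʒo/, /ɹ/ → /ɹo/, /v/ → /vo/, /ŋ/ → /ŋe/, /p/ → /pe/.

ʒoɹoʒovowoðeŋepe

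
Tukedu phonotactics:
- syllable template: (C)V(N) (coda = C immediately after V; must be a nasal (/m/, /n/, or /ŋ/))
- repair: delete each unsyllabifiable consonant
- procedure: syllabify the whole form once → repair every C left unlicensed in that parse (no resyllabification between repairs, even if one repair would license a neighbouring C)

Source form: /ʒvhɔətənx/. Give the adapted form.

Syllabifying with onset maximization leaves /ʒ/, /v/, /x/ stranded (only a nasal (/m/, /n/, or /ŋ/) is licensed in coda position; onsets are limited to one consonant).
Deletion applies to /ʒ/, /v/, /x/.

hɔətən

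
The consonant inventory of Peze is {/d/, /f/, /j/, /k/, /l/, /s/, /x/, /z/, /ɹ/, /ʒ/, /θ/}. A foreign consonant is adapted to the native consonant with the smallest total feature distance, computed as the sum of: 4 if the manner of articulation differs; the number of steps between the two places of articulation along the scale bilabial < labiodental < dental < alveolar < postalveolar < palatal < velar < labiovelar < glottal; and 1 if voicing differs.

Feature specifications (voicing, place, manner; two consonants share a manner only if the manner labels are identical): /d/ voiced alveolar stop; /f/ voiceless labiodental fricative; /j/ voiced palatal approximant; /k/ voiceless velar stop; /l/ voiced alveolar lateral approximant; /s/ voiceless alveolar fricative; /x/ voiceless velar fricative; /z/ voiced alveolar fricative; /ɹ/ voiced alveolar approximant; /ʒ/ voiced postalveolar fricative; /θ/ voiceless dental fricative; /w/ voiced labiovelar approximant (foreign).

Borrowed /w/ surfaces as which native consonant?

j

/j/ is closest: same manner (approximant), place distance 2 (labiovelar→palatal), same voicing; total 2. Next closest is /ɹ/ at distance 4.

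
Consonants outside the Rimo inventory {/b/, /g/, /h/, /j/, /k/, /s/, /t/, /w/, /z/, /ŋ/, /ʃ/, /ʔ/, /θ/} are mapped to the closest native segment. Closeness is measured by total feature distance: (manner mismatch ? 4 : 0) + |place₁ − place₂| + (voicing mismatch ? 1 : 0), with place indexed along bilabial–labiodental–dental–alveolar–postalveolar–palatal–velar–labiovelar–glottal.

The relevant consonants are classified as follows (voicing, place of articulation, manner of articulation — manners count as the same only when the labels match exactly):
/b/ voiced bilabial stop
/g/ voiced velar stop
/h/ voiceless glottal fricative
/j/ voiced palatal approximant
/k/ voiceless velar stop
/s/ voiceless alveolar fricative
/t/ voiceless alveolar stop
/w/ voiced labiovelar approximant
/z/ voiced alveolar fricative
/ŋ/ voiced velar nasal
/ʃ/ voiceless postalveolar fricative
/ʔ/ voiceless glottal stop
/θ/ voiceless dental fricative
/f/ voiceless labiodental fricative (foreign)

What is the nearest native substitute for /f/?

θ

/θ/ is closest: same manner (fricative), place distance 1 (labiodental→dental), same voicing; total 1. Next closest is /s/ at distance 2.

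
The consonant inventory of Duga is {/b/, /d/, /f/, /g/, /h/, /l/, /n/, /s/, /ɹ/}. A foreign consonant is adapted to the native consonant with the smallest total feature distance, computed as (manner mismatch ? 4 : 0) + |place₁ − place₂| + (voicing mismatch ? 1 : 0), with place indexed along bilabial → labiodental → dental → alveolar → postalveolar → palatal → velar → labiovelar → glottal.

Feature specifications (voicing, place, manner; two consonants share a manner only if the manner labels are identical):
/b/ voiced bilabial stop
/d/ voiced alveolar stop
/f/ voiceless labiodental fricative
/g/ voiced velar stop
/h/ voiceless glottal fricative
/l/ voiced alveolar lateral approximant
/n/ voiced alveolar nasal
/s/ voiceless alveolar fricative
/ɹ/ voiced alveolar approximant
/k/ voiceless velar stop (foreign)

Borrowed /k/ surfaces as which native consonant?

/g/ is closest: same manner (stop), place distance 0 (velar→velar), voicing differs (+1); total 1. Next closest is /d/ at distance 4.

g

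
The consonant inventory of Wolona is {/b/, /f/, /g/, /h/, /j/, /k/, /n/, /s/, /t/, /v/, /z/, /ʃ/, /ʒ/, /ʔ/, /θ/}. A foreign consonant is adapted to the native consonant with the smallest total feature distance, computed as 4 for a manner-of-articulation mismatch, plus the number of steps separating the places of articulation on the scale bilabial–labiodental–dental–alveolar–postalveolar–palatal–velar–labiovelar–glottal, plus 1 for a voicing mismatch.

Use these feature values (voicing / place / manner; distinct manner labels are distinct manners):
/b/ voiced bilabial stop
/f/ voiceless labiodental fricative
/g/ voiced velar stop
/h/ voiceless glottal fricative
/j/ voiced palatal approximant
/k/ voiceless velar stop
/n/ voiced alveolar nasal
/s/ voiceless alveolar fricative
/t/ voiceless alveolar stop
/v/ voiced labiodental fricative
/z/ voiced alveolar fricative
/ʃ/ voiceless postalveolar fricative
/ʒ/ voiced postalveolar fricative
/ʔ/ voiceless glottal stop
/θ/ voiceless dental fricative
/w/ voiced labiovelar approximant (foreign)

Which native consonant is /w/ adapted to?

j

/j/ is closest: same manner (approximant), place distance 2 (labiovelar→palatal), same voicing; total 2. Next closest is /g/ at distance 5.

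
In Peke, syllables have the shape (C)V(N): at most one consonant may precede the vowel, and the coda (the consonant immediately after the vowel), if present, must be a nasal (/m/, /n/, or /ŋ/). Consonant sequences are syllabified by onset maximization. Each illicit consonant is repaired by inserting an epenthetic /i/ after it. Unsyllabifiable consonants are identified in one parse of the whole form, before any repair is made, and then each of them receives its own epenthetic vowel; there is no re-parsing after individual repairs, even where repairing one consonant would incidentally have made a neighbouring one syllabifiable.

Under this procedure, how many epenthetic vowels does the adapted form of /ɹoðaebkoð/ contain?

2

The unsyllabifiable consonants are /b/, /ð/; each receives one epenthetic vowel.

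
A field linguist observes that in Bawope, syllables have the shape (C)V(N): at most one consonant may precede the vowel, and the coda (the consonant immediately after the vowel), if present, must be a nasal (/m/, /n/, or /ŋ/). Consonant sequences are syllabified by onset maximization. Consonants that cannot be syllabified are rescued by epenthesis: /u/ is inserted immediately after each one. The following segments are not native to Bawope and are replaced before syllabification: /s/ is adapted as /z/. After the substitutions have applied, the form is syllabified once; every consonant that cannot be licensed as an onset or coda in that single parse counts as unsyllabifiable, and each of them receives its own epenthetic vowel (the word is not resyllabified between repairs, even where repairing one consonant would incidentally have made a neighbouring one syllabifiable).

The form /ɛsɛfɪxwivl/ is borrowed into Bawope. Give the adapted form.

ɛzɛfɪxuwivulu

Substitution: /s/ → /z/, giving /ɛzɛfɪxwivl/.
The consonants /x/, /v/, /l/ cannot be parsed into a legal (C)V(N) syllable (only a nasal (/m/, /n/, or /ŋ/) is licensed in coda position; onsets are limited to one consonant).
Each unlicensed consonant becomes the onset of a new syllable: /x/ → /xu/, /v/ → /vu/, /l/ → /lu/.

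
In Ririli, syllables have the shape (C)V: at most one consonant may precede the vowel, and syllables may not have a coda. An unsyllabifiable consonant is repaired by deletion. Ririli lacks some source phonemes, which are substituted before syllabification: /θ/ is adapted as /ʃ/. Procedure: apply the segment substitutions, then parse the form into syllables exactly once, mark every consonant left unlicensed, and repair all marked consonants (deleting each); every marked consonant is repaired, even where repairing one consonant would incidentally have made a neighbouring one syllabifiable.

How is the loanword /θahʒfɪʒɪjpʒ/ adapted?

Substitution: /θ/ → /ʃ/, giving /ʃahʒfɪʒɪjpʒ/.
Under (C)V, the unsyllabifiable consonants are /h/, /ʒ/, /j/, /p/, /ʒ/ (no codas are permitted; onsets are limited to one consonant).
Deleting the stranded consonants removes /h/, /ʒ/, /j/, /p/, /ʒ/.

ʃafɪʒɪ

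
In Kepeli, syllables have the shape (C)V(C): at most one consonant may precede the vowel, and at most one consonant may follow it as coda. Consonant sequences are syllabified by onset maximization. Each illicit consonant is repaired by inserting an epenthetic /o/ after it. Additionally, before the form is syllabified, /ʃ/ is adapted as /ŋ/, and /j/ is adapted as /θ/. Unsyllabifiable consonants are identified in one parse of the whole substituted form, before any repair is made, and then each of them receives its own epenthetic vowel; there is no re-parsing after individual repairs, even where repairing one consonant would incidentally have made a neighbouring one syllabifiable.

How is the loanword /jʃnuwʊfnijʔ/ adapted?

θoŋonuwʊfniθʔo

Substitution: /j/ → /θ/, /ʃ/ → /ŋ/, giving /θŋnuwʊfniθʔ/.
The consonants /θ/, /ŋ/, /ʔ/ cannot be parsed into a legal (C)V(C) syllable (at most one coda consonant is licensed; onsets are limited to one consonant).
Inserting the epenthetic vowel yields /θ/ → /θo/, /ŋ/ → /ŋo/, /ʔ/ → /ʔo/.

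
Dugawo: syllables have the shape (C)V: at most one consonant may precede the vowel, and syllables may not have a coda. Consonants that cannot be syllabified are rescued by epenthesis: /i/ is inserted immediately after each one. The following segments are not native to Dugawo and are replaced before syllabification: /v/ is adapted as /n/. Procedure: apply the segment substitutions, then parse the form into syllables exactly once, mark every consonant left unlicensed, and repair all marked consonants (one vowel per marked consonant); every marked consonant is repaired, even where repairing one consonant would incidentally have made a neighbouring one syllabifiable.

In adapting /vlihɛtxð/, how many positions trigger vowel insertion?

4

After substitution the input is /nlihɛtxð/.
The unsyllabifiable consonants are /n/, /t/, /x/, /ð/; each receives one epenthetic vowel.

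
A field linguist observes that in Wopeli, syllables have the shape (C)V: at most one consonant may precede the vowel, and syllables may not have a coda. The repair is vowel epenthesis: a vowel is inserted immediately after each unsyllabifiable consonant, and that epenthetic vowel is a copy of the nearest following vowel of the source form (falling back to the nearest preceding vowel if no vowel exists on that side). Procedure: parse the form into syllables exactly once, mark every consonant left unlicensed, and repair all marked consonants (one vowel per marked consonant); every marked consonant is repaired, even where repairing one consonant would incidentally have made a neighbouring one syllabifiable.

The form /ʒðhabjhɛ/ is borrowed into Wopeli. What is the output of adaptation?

Syllabifying with onset maximization leaves /ʒ/, /ð/, /b/, /j/ stranded (no codas are permitted; onsets are limited to one consonant).
Epenthesis after each stranded consonant: /ʒ/ → /ʒa/, /ð/ → /ða/, /b/ → /bɛ/, /j/ → /jɛ/.

ʒaðahabɛjɛhɛ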